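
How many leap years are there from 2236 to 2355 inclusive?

29

Years divisible by 4: 2236, 2240, …, 2352 — 30 in all.
Of these, 2300 is divisible by 100 but not 400, so not leap.
Leap years: 30 − 1 = 29.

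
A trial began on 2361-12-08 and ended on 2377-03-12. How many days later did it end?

5573

From December 8, 2361 to December 8, 2376: 15 years, of which 4 contain a Feb 29 — 11×365 + 4×366 = 5479 days.
December 2376: 31 − 8 = 23 days remain.
Then January (31), February 2377 (28): 31 + 28 = 59 days.
March 1–12, 2377: 12 days.
Residual: 94 days.
Total: 5573 days.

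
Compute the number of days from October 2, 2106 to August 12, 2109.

October 2, 2106 → October 2, 2107: 365 days.
October 2, 2107 → October 2, 2108: 366 days (2108 is a leap year).
October 2108: 31 − 2 = 29 days remain.
Then 9 full months totalling 273 days.
August 1–12, 2109: 12 days.
Residual: 314 days.
Total: 1045 days.

1045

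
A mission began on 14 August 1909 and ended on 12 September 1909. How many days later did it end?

29

August 1909: 31 − 14 = 17 days remain.
September 1–12, 1909: 12 days.
Total: 17 + 12 = 29 days.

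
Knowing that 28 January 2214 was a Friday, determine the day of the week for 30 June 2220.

Day-of-year of January 28, 2214: 28.
Day-of-year of June 30, 2220: 182.
2214 has 365 days, so 365 − 28 = 337 days remain in 2214.
Full years: 2215: 365; 2216: 366; 2217: 365; 2218: 365; 2219: 365. Sum = 1826.
Total: 337 + 1826 + 182 = 2345 days.
2345 is a multiple of 7, so 30 June 2220 falls on the same weekday: Friday.

Friday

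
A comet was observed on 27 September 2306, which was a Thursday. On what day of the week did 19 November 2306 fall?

September 2306: 30 − 27 = 3 days remain.
Then October (31): 31 days.
November 1–19, 2306: 19 days.
Total: 3 + 31 + 19 = 53 days.
53 mod 7 = 4, so 4 days after Thursday is Monday.

Monday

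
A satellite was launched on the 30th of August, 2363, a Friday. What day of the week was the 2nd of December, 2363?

August 2363: 31 − 30 = 1 day remains.
Then September (30), October (31), November (30): 30 + 31 + 30 = 91 days.
December 1–2, 2363: 2 days.
Total: 1 + 91 + 2 = 94 days.
94 mod 7 = 3, so 3 days after Friday is Monday.

Monday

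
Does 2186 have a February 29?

No

2186 is not a leap year.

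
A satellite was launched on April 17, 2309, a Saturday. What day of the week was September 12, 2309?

April 2309: 30 − 17 = 13 days remain.
Then May (31), June (30), July (31), August (31): 31 + 30 + 31 + 31 = 123 days.
September 1–12, 2309: 12 days.
Total: 13 + 123 + 12 = 148 days.
148 mod 7 = 1, so 1 day after Saturday is Sunday.

Sunday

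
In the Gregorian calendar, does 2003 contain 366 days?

2003 is not a leap year.

No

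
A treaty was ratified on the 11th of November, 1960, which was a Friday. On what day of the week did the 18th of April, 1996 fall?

From November 11, 1960 to November 11, 1995: 35 years, of which 8 contain a Feb 29 — 27×365 + 8×366 = 12783 days.
November 1995: 30 − 11 = 19 days remain.
Then December (31), January (31), February 1996 (29), March (31): 31 + 31 + 29 + 31 = 122 days.
April 1–18, 1996: 18 days.
Residual: 159 days.
Total: 12942 days.
12942 mod 7 = 6, so 6 days after Friday is Thursday.

Thursday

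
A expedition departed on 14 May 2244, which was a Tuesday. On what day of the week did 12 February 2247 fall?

Friday

Day-of-year of May 14, 2244: 135.
Day-of-year of February 12, 2247: 43.
2244 has 366 days, so 366 − 135 = 231 days remain in 2244.
Full years: 2245: 365; 2246: 365. Sum = 730.
Total: 231 + 730 + 43 = 1004 days.
1004 mod 7 = 3, so 3 days after Tuesday is Friday.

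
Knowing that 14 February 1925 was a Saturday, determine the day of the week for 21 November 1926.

Day-of-year of February 14, 1925: 45.
Day-of-year of November 21, 1926: 325.
1925 has 365 days, so 365 − 45 = 320 days remain in 1925.
Total: 320 + 325 = 645 days.
645 mod 7 = 1, so 1 day after Saturday is Sunday.

Sunday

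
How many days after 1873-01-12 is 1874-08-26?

591

Day-of-year of January 12, 1873: 12.
Day-of-year of August 26, 1874: 238.
1873 has 365 days, so 365 − 12 = 353 days remain in 1873.
Total: 353 + 238 = 591 days.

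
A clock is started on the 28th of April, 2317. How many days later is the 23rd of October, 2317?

April 2317: 30 − 28 = 2 days remain.
Then May (31), June (30), July (31), August (31), September (30): 31 + 30 + 31 + 31 + 30 = 153 days.
October 1–23, 2317: 23 days.
Total: 2 + 153 + 23 = 178 days.

178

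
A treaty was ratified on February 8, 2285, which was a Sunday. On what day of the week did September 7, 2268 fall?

Monday

Count forward from the earlier date (September 7, 2268) to the later (February 8, 2285):
Day-of-year of September 7, 2268: 251.
Day-of-year of February 8, 2285: 39.
2268 has 366 days, so 366 − 251 = 115 days remain in 2268.
Full years 2269–2284: 12 common + 4 leap = 12×365 + 4×366 = 5844 days.
Total: 115 + 5844 + 39 = 5998 days.
5998 mod 7 = 6, so 6 days before Sunday is Monday.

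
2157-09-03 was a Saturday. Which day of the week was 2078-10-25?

Count forward from the earlier date (October 25, 2078) to the later (September 3, 2157):
From October 25, 2078 to October 25, 2156: 78 years, of which 19 contain a Feb 29 — 59×365 + 19×366 = 28489 days.
(2100 is not a leap year (divisible by 100 but not 400).)
October 2156: 31 − 25 = 6 days remain.
Then 10 full months totalling 304 days.
September 1–3, 2157: 3 days.
Residual: 313 days.
Total: 28802 days.
28802 mod 7 = 4, so 4 days before Saturday is Tuesday.

Tuesday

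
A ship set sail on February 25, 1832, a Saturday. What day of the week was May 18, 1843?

From February 25, 1832 to February 25, 1843: 11 years, of which 3 contain a Feb 29 — 8×365 + 3×366 = 4018 days.
February 1843: 28 − 25 = 3 days remain (1843 is not a leap year, so February has 28 days).
Then March (31), April (30): 31 + 30 = 61 days.
May 1–18, 1843: 18 days.
Residual: 82 days.
Total: 4100 days.
4100 mod 7 = 5, so 5 days after Saturday is Thursday.

Thursday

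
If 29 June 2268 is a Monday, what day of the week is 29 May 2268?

Friday

Count forward from the earlier date (May 29, 2268) to the later (June 29, 2268):
May 2268: 31 − 29 = 2 days remain.
June 1–29, 2268: 29 days.
Total: 2 + 29 = 31 days.
31 mod 7 = 3, so 3 days before Monday is Friday.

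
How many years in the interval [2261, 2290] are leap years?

7

Years divisible by 4 in [2261, 2290]: 2264, 2268, 2272, 2276, 2280, 2284, 2288.
No century exceptions apply. Count: 7.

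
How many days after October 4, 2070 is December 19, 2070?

October 2070: 31 − 4 = 27 days remain.
Then November (30): 30 days.
December 1–19, 2070: 19 days.
Total: 27 + 30 + 19 = 76 days.

76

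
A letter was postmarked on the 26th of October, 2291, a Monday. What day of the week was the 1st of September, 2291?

Count forward from the earlier date (September 1, 2291) to the later (October 26, 2291):
September 2291: 30 − 1 = 29 days remain.
October 1–26, 2291: 26 days.
Total: 29 + 26 = 55 days.
55 mod 7 = 6, so 6 days before Monday is Tuesday.

Tuesday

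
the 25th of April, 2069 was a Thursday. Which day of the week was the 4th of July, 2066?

Sunday

Count forward from the earlier date (July 4, 2066) to the later (April 25, 2069):
July 4, 2066 → July 4, 2067: 365 days.
July 4, 2067 → July 4, 2068: 366 days (2068 is a leap year).
July 2068: 31 − 4 = 27 days remain.
Then August (31), September (30), October (31), November (30), December (31), January (31), February 2069 (28), March (31): 31 + 30 + 31 + 30 + 31 + 31 + 28 + 31 = 243 days.
April 1–25, 2069: 25 days.
Residual: 295 days.
Total: 1026 days.
1026 mod 7 = 4, so 4 days before Thursday is Sunday.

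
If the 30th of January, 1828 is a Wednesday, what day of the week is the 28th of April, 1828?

Monday

January 1828: 31 − 30 = 1 day remains.
Then February 1828 (29), March (31): 29 + 31 = 60 days.
April 1–28, 1828: 28 days.
Total: 1 + 60 + 28 = 89 days.
89 mod 7 = 5, so 5 days after Wednesday is Monday.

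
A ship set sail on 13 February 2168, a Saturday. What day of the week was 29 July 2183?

Tuesday

Day-of-year of February 13, 2168: 44.
Day-of-year of July 29, 2183: 210.
2168 has 366 days, so 366 − 44 = 322 days remain in 2168.
Full years 2169–2182: 11 common + 3 leap = 11×365 + 3×366 = 5113 days.
Total: 322 + 5113 + 210 = 5645 days.
5645 mod 7 = 3, so 3 days after Saturday is Tuesday.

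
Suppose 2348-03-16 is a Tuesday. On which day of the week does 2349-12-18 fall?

Sunday

March 16, 2348 → March 16, 2349: 365 days.
March 2349: 31 − 16 = 15 days remain.
Then April (30), May (31), June (30), July (31), August (31), September (30), October (31), November (30): 30 + 31 + 30 + 31 + 31 + 30 + 31 + 30 = 244 days.
December 1–18, 2349: 18 days.
Residual: 277 days.
Total: 642 days.
642 mod 7 = 5, so 5 days after Tuesday is Sunday.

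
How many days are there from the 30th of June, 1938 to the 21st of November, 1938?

June 1938: 30 − 30 = 0 days remain.
Then July (31), August (31), September (30), October (31): 31 + 31 + 30 + 31 = 123 days.
November 1–21, 1938: 21 days.
Total: 0 + 123 + 21 = 144 days.

144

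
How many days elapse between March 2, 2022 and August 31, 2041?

7122

From March 2, 2022 to March 2, 2041: 19 years, of which 5 contain a Feb 29 — 14×365 + 5×366 = 6940 days.
March 2041: 31 − 2 = 29 days remain.
Then April (30), May (31), June (30), July (31): 30 + 31 + 30 + 31 = 122 days.
August 1–31, 2041: 31 days.
Residual: 182 days.
Total: 7122 days.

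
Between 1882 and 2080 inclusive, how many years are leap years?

49

Years divisible by 4: 1884, 1888, …, 2080 — 50 in all.
Of these, 1900 is divisible by 100 but not 400, so not leap.
2000 is divisible by 400, so still leap.
Leap years: 50 − 1 = 49.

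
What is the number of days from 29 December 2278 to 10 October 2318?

From December 29, 2278 to December 29, 2317: 39 years, of which 9 contain a Feb 29 — 30×365 + 9×366 = 14244 days.
(2300 is not a leap year (divisible by 100 but not 400).)
December 2317: 31 − 29 = 2 days remain.
Then 9 full months totalling 273 days.
October 1–10, 2318: 10 days.
Residual: 285 days.
Total: 14529 days.

14529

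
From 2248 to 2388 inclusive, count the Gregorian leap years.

Years divisible by 4: 2248, 2252, …, 2388 — 36 in all.
Of these, 2300 is divisible by 100 but not 400, so not leap.
Leap years: 36 − 1 = 35.

35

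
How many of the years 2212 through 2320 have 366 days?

Years divisible by 4: 2212, 2216, …, 2320 — 28 in all.
Of these, 2300 is divisible by 100 but not 400, so not leap.
Leap years: 28 − 1 = 27.

27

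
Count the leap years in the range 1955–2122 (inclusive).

41

Years divisible by 4: 1956, 1960, …, 2120 — 42 in all.
Of these, 2100 is divisible by 100 but not 400, so not leap.
2000 is divisible by 400, so still leap.
Leap years: 42 − 1 = 41.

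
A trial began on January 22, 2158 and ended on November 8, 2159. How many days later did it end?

655

January 2158: 31 − 22 = 9 days remain.
Then 21 full months totalling 638 days.
November 1–8, 2159: 8 days.
Total: 9 + 638 + 8 = 655 days.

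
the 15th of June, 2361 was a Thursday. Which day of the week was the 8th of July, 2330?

Tuesday

Count forward from the earlier date (July 8, 2330) to the later (June 15, 2361):
From July 8, 2330 to July 8, 2360: 30 years, of which 8 contain a Feb 29 — 22×365 + 8×366 = 10958 days.
July 2360: 31 − 8 = 23 days remain.
Then 10 full months totalling 304 days.
June 1–15, 2361: 15 days.
Residual: 342 days.
Total: 11300 days.
11300 mod 7 = 2, so 2 days before Thursday is Tuesday.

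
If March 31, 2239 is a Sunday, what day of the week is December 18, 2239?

Wednesday

March 2239: 31 − 31 = 0 days remain.
Then April (30), May (31), June (30), July (31), August (31), September (30), October (31), November (30): 30 + 31 + 30 + 31 + 31 + 30 + 31 + 30 = 244 days.
December 1–18, 2239: 18 days.
Total: 0 + 244 + 18 = 262 days.
262 mod 7 = 3, so 3 days after Sunday is Wednesday.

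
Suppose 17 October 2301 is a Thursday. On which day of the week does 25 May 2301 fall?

Count forward from the earlier date (May 25, 2301) to the later (October 17, 2301):
May 2301: 31 − 25 = 6 days remain.
Then June (30), July (31), August (31), September (30): 30 + 31 + 31 + 30 = 122 days.
October 1–17, 2301: 17 days.
Total: 6 + 122 + 17 = 145 days.
145 mod 7 = 5, so 5 days before Thursday is Saturday.

Saturday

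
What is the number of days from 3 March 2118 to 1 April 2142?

8795

Day-of-year of March 3, 2118: 62.
Day-of-year of April 1, 2142: 91.
2118 has 365 days, so 365 − 62 = 303 days remain in 2118.
Full years 2119–2141: 17 common + 6 leap = 17×365 + 6×366 = 8401 days.
Total: 303 + 8401 + 91 = 8795 days.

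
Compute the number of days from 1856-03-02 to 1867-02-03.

3990

From March 2, 1856 to March 2, 1866: 10 years, of which 2 contain a Feb 29 — 8×365 + 2×366 = 3652 days.
March 1866: 31 − 2 = 29 days remain.
Then 10 full months totalling 306 days.
February 1–3, 1867: 3 days (1867 is not a leap year).
Residual: 338 days.
Total: 3990 days.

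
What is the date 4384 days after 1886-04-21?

1898-04-22

Count 4384 days after April 21, 1886:
Day-of-year of April 21, 1886: 111.
Day-of-year of April 22, 1898: 112.
1886 has 365 days, so 365 − 111 = 254 days remain in 1886.
Full years 1887–1897: 8 common + 3 leap = 8×365 + 3×366 = 4018 days.
Total: 254 + 4018 + 112 = 4384 days.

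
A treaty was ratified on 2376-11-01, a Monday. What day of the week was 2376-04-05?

Count forward from the earlier date (April 5, 2376) to the later (November 1, 2376):
April 2376: 30 − 5 = 25 days remain.
Then May (31), June (30), July (31), August (31), September (30), October (31): 31 + 30 + 31 + 31 + 30 + 31 = 184 days.
November 1, 2376: 1 day.
Total: 25 + 184 + 1 = 210 days.
210 is a multiple of 7, so 2376-04-05 falls on the same weekday: Monday.

Monday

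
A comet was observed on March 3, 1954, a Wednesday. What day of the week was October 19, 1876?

Thursday

Count forward from the earlier date (October 19, 1876) to the later (March 3, 1954):
Day-of-year of October 19, 1876: 293.
Day-of-year of March 3, 1954: 62.
1876 has 366 days, so 366 − 293 = 73 days remain in 1876.
Full years 1877–1953: 59 common + 18 leap = 59×365 + 18×366 = 28123 days.
Total: 73 + 28123 + 62 = 28258 days.
28258 mod 7 = 6, so 6 days before Wednesday is Thursday.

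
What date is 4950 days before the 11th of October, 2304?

the 23rd of March, 2291

Count 4950 days before October 11, 2304:
Day-of-year of March 23, 2291: 82.
Day-of-year of October 11, 2304: 285.
2291 has 365 days, so 365 − 82 = 283 days remain in 2291.
Full years 2292–2303: 10 common + 2 leap = 10×365 + 2×366 = 4382 days.
Total: 283 + 4382 + 285 = 4950 days.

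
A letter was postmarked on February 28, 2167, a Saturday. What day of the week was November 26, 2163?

Count forward from the earlier date (November 26, 2163) to the later (February 28, 2167):
Day-of-year of November 26, 2163: 330.
Day-of-year of February 28, 2167: 59.
2163 has 365 days, so 365 − 330 = 35 days remain in 2163.
Full years: 2164: 366; 2165: 365; 2166: 365. Sum = 1096.
Total: 35 + 1096 + 59 = 1190 days.
1190 is a multiple of 7, so November 26, 2163 falls on the same weekday: Saturday.

Saturday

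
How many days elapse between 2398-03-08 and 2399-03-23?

380

Day-of-year of March 8, 2398: 67.
Day-of-year of March 23, 2399: 82.
2398 has 365 days, so 365 − 67 = 298 days remain in 2398.
Total: 298 + 82 = 380 days.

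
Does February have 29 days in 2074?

2074 is not a leap year.

No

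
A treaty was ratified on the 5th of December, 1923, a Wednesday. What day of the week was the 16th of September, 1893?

Saturday

Count forward from the earlier date (September 16, 1893) to the later (December 5, 1923):
From September 16, 1893 to September 16, 1923: 30 years, of which 6 contain a Feb 29 — 24×365 + 6×366 = 10956 days.
(1900 is not a leap year (divisible by 100 but not 400).)
September 1923: 30 − 16 = 14 days remain.
Then October (31), November (30): 31 + 30 = 61 days.
December 1–5, 1923: 5 days.
Residual: 80 days.
Total: 11036 days.
11036 mod 7 = 4, so 4 days before Wednesday is Saturday.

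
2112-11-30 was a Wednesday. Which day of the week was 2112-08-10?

Count forward from the earlier date (August 10, 2112) to the later (November 30, 2112):
August 2112: 31 − 10 = 21 days remain.
Then September (30), October (31): 30 + 31 = 61 days.
November 1–30, 2112: 30 days.
Total: 21 + 61 + 30 = 112 days.
112 is a multiple of 7, so 2112-08-10 falls on the same weekday: Wednesday.

Wednesday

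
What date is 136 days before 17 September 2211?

4 May 2211

Count 136 days before September 17, 2211:
May 2211: 31 − 4 = 27 days remain.
Then June (30), July (31), August (31): 30 + 31 + 31 = 92 days.
September 1–17, 2211: 17 days.
Total: 27 + 92 + 17 = 136 days.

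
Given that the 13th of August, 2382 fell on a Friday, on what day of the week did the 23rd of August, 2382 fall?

Monday

Within August 2382: 23 − 13 = 10 days.
10 mod 7 = 3, so 3 days after Friday is Monday.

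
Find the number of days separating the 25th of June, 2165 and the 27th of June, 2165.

Within June 2165: 27 − 25 = 2 days.

2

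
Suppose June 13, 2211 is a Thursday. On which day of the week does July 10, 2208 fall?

Count forward from the earlier date (July 10, 2208) to the later (June 13, 2211):
Day-of-year of July 10, 2208: 192.
Day-of-year of June 13, 2211: 164.
2208 has 366 days, so 366 − 192 = 174 days remain in 2208.
Full years: 2209: 365; 2210: 365. Sum = 730.
Total: 174 + 730 + 164 = 1068 days.
1068 mod 7 = 4, so 4 days before Thursday is Sunday.

Sunday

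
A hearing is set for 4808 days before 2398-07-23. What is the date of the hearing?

2385-05-24

Count 4808 days before July 23, 2398:
Day-of-year of May 24, 2385: 144.
Day-of-year of July 23, 2398: 204.
2385 has 365 days, so 365 − 144 = 221 days remain in 2385.
Full years 2386–2397: 9 common + 3 leap = 9×365 + 3×366 = 4383 days.
Total: 221 + 4383 + 204 = 4808 days.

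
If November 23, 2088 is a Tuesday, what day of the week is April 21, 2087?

Monday

Count forward from the earlier date (April 21, 2087) to the later (November 23, 2088):
April 2087: 30 − 21 = 9 days remain.
Then 18 full months totalling 550 days.
November 1–23, 2088: 23 days.
Total: 9 + 550 + 23 = 582 days.
582 mod 7 = 1, so 1 day before Tuesday is Monday.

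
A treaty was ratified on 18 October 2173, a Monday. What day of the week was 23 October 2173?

Saturday

Within October 2173: 23 − 18 = 5 days.
5 mod 7 = 5, so 5 days after Monday is Saturday.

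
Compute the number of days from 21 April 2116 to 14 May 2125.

From April 21, 2116 to April 21, 2125: 9 years, of which 2 contain a Feb 29 — 7×365 + 2×366 = 3287 days.
April 2125: 30 − 21 = 9 days remain.
May 1–14, 2125: 14 days.
Residual: 23 days.
Total: 3310 days.

3310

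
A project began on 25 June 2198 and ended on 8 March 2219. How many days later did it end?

Day-of-year of June 25, 2198: 176.
Day-of-year of March 8, 2219: 67.
2198 has 365 days, so 365 − 176 = 189 days remain in 2198.
Full years 2199–2218: 16 common + 4 leap = 16×365 + 4×366 = 7304 days.
Total: 189 + 7304 + 67 = 7560 days.

7560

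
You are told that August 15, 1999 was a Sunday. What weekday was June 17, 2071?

From August 15, 1999 to August 15, 2070: 71 years, of which 18 contain a Feb 29 — 53×365 + 18×366 = 25933 days.
(2000 is a leap year (divisible by 400).)
August 2070: 31 − 15 = 16 days remain.
Then 9 full months totalling 273 days.
June 1–17, 2071: 17 days.
Residual: 306 days.
Total: 26239 days.
26239 mod 7 = 3, so 3 days after Sunday is Wednesday.

Wednesday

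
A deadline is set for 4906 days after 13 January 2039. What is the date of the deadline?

19 June 2052

Count 4906 days after January 13, 2039:
Day-of-year of January 13, 2039: 13.
Day-of-year of June 19, 2052: 171.
2039 has 365 days, so 365 − 13 = 352 days remain in 2039.
Full years 2040–2051: 9 common + 3 leap = 9×365 + 3×366 = 4383 days.
Total: 352 + 4383 + 171 = 4906 days.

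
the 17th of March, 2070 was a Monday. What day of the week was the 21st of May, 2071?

March 2070: 31 − 17 = 14 days remain.
Then 13 full months totalling 395 days.
May 1–21, 2071: 21 days.
Total: 14 + 395 + 21 = 430 days.
430 mod 7 = 3, so 3 days after Monday is Thursday.

Thursday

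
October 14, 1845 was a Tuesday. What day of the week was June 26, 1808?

Count forward from the earlier date (June 26, 1808) to the later (October 14, 1845):
Day-of-year of June 26, 1808: 178.
Day-of-year of October 14, 1845: 287.
1808 has 366 days, so 366 − 178 = 188 days remain in 1808.
Full years 1809–1844: 27 common + 9 leap = 27×365 + 9×366 = 13149 days.
Total: 188 + 13149 + 287 = 13624 days.
13624 mod 7 = 2, so 2 days before Tuesday is Sunday.

Sunday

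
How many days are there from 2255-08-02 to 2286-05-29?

Day-of-year of August 2, 2255: 214.
Day-of-year of May 29, 2286: 149.
2255 has 365 days, so 365 − 214 = 151 days remain in 2255.
Full years 2256–2285: 22 common + 8 leap = 22×365 + 8×366 = 10958 days.
Total: 151 + 10958 + 149 = 11258 days.

11258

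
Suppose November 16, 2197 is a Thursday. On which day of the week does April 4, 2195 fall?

Count forward from the earlier date (April 4, 2195) to the later (November 16, 2197):
April 2195: 30 − 4 = 26 days remain.
Then 30 full months totalling 915 days.
November 1–16, 2197: 16 days.
Total: 26 + 915 + 16 = 957 days.
957 mod 7 = 5, so 5 days before Thursday is Saturday.

Saturday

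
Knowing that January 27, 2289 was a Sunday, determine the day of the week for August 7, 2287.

Sunday

Count forward from the earlier date (August 7, 2287) to the later (January 27, 2289):
August 2287: 31 − 7 = 24 days remain.
Then 16 full months totalling 488 days.
January 1–27, 2289: 27 days.
Total: 24 + 488 + 27 = 539 days.
539 is a multiple of 7, so August 7, 2287 falls on the same weekday: Sunday.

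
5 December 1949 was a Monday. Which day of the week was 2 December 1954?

Day-of-year of December 5, 1949: 339.
Day-of-year of December 2, 1954: 336.
1949 has 365 days, so 365 − 339 = 26 days remain in 1949.
Full years: 1950: 365; 1951: 365; 1952: 366; 1953: 365. Sum = 1461.
Total: 26 + 1461 + 336 = 1823 days.
1823 mod 7 = 3, so 3 days after Monday is Thursday.

Thursday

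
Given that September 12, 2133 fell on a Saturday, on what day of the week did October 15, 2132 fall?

Count forward from the earlier date (October 15, 2132) to the later (September 12, 2133):
October 2132: 31 − 15 = 16 days remain.
Then 10 full months totalling 304 days.
September 1–12, 2133: 12 days.
Residual: 332 days.
Total: 332 days.
332 mod 7 = 3, so 3 days before Saturday is Wednesday.

Wednesday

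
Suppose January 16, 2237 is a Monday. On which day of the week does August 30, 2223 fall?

Count forward from the earlier date (August 30, 2223) to the later (January 16, 2237):
Day-of-year of August 30, 2223: 242.
Day-of-year of January 16, 2237: 16.
2223 has 365 days, so 365 − 242 = 123 days remain in 2223.
Full years 2224–2236: 9 common + 4 leap = 9×365 + 4×366 = 4749 days.
Total: 123 + 4749 + 16 = 4888 days.
4888 mod 7 = 2, so 2 days before Monday is Saturday.

Saturday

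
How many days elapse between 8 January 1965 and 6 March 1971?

2248

Day-of-year of January 8, 1965: 8.
Day-of-year of March 6, 1971: 65.
1965 has 365 days, so 365 − 8 = 357 days remain in 1965.
Full years: 1966: 365; 1967: 365; 1968: 366; 1969: 365; 1970: 365. Sum = 1826.
Total: 357 + 1826 + 65 = 2248 days.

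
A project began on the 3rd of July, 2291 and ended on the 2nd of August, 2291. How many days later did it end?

30

July 2291: 31 − 3 = 28 days remain.
August 1–2, 2291: 2 days.
Total: 28 + 2 = 30 days.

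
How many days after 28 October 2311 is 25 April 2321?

3467

Day-of-year of October 28, 2311: 301.
Day-of-year of April 25, 2321: 115.
2311 has 365 days, so 365 − 301 = 64 days remain in 2311.
Full years 2312–2320: 6 common + 3 leap = 6×365 + 3×366 = 3288 days.
Total: 64 + 3288 + 115 = 3467 days.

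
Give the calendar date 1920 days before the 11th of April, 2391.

the 7th of January, 2386

Count 1920 days before April 11, 2391:
January 7, 2386 → January 7, 2387: 365 days.
January 7, 2387 → January 7, 2388: 365 days.
January 7, 2388 → January 7, 2389: 366 days (2388 is a leap year).
January 7, 2389 → January 7, 2390: 365 days.
January 7, 2390 → January 7, 2391: 365 days.
January 2391: 31 − 7 = 24 days remain.
Then February 2391 (28), March (31): 28 + 31 = 59 days.
April 1–11, 2391: 11 days.
Residual: 94 days.
Total: 1920 days.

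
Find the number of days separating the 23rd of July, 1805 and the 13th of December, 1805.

July 1805: 31 − 23 = 8 days remain.
Then August (31), September (30), October (31), November (30): 31 + 30 + 31 + 30 = 122 days.
December 1–13, 1805: 13 days.
Total: 8 + 122 + 13 = 143 days.

143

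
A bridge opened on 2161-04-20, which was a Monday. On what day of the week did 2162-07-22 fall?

Thursday

Day-of-year of April 20, 2161: 110.
Day-of-year of July 22, 2162: 203.
2161 has 365 days, so 365 − 110 = 255 days remain in 2161.
Total: 255 + 203 = 458 days.
458 mod 7 = 3, so 3 days after Monday is Thursday.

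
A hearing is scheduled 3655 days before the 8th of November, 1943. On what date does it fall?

the 5th of November, 1933

Count 3655 days before November 8, 1943:
Day-of-year of November 5, 1933: 309.
Day-of-year of November 8, 1943: 312.
1933 has 365 days, so 365 − 309 = 56 days remain in 1933.
Full years 1934–1942: 7 common + 2 leap = 7×365 + 2×366 = 3287 days.
Total: 56 + 3287 + 312 = 3655 days.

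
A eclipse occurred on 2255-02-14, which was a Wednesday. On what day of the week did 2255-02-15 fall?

Thursday

Within February 2255: 15 − 14 = 1 day.
1 mod 7 = 1, so 1 day after Wednesday is Thursday.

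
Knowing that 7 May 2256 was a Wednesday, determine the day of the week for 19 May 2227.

Saturday

Count forward from the earlier date (May 19, 2227) to the later (May 7, 2256):
From May 19, 2227 to May 19, 2255: 28 years, of which 7 contain a Feb 29 — 21×365 + 7×366 = 10227 days.
May 2255: 31 − 19 = 12 days remain.
Then 11 full months totalling 335 days.
May 1–7, 2256: 7 days.
Residual: 354 days.
Total: 10581 days.
10581 mod 7 = 4, so 4 days before Wednesday is Saturday.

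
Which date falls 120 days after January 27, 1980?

May 26, 1980

Count 120 days after January 27, 1980:
January 1980: 31 − 27 = 4 days remain.
Then February 1980 (29), March (31), April (30): 29 + 31 + 30 = 90 days.
May 1–26, 1980: 26 days.
Total: 4 + 90 + 26 = 120 days.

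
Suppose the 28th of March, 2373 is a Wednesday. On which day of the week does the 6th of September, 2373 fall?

March 2373: 31 − 28 = 3 days remain.
Then April (30), May (31), June (30), July (31), August (31): 30 + 31 + 30 + 31 + 31 = 153 days.
September 1–6, 2373: 6 days.
Total: 3 + 153 + 6 = 162 days.
162 mod 7 = 1, so 1 day after Wednesday is Thursday.

Thursday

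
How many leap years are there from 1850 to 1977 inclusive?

31

Years divisible by 4: 1852, 1856, …, 1976 — 32 in all.
Of these, 1900 is divisible by 100 but not 400, so not leap.
Leap years: 32 − 1 = 31.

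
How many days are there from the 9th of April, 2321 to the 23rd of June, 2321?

April 2321: 30 − 9 = 21 days remain.
Then May (31): 31 days.
June 1–23, 2321: 23 days.
Total: 21 + 31 + 23 = 75 days.

75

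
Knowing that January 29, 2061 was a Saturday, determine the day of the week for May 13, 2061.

January 2061: 31 − 29 = 2 days remain.
Then February 2061 (28), March (31), April (30): 28 + 31 + 30 = 89 days.
May 1–13, 2061: 13 days.
Total: 2 + 89 + 13 = 104 days.
104 mod 7 = 6, so 6 days after Saturday is Friday.

Friday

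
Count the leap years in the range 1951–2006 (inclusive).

14

Years divisible by 4: 1952, 1956, …, 2004 — 14 in all.
2000 is divisible by 400, so still leap.
No century exceptions apply. Count: 14.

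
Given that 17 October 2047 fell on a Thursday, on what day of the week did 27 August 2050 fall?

October 17, 2047 → October 17, 2048: 366 days (2048 is a leap year).
October 17, 2048 → October 17, 2049: 365 days.
October 2049: 31 − 17 = 14 days remain.
Then 9 full months totalling 273 days.
August 1–27, 2050: 27 days.
Residual: 314 days.
Total: 1045 days.
1045 mod 7 = 2, so 2 days after Thursday is Saturday.

Saturday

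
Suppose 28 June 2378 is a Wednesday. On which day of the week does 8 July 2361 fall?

Count forward from the earlier date (July 8, 2361) to the later (June 28, 2378):
Day-of-year of July 8, 2361: 189.
Day-of-year of June 28, 2378: 179.
2361 has 365 days, so 365 − 189 = 176 days remain in 2361.
Full years 2362–2377: 12 common + 4 leap = 12×365 + 4×366 = 5844 days.
Total: 176 + 5844 + 179 = 6199 days.
6199 mod 7 = 4, so 4 days before Wednesday is Saturday.

Saturday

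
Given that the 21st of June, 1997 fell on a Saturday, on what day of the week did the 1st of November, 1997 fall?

Saturday

June 1997: 30 − 21 = 9 days remain.
Then July (31), August (31), September (30), October (31): 31 + 31 + 30 + 31 = 123 days.
November 1, 1997: 1 day.
Total: 9 + 123 + 1 = 133 days.
133 is a multiple of 7, so the 1st of November, 1997 falls on the same weekday: Saturday.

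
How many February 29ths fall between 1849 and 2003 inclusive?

Years divisible by 4: 1852, 1856, …, 2000 — 38 in all.
Of these, 1900 is divisible by 100 but not 400, so not leap.
2000 is divisible by 400, so still leap.
Leap years: 38 − 1 = 37.

37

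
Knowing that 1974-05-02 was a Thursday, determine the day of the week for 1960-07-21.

Count forward from the earlier date (July 21, 1960) to the later (May 2, 1974):
Day-of-year of July 21, 1960: 203.
Day-of-year of May 2, 1974: 122.
1960 has 366 days, so 366 − 203 = 163 days remain in 1960.
Full years 1961–1973: 10 common + 3 leap = 10×365 + 3×366 = 4748 days.
Total: 163 + 4748 + 122 = 5033 days.
5033 is a multiple of 7, so 1960-07-21 falls on the same weekday: Thursday.

Thursday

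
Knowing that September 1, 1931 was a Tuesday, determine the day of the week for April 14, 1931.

Count forward from the earlier date (April 14, 1931) to the later (September 1, 1931):
April 1931: 30 − 14 = 16 days remain.
Then May (31), June (30), July (31), August (31): 31 + 30 + 31 + 31 = 123 days.
September 1, 1931: 1 day.
Total: 16 + 123 + 1 = 140 days.
140 is a multiple of 7, so April 14, 1931 falls on the same weekday: Tuesday.

Tuesday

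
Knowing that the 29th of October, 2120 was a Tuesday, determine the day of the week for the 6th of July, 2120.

Saturday

Count forward from the earlier date (July 6, 2120) to the later (October 29, 2120):
July 2120: 31 − 6 = 25 days remain.
Then August (31), September (30): 31 + 30 = 61 days.
October 1–29, 2120: 29 days.
Total: 25 + 61 + 29 = 115 days.
115 mod 7 = 3, so 3 days before Tuesday is Saturday.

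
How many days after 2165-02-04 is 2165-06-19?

February 2165: 28 − 4 = 24 days remain (2165 is not a leap year, so February has 28 days).
Then March (31), April (30), May (31): 31 + 30 + 31 = 92 days.
June 1–19, 2165: 19 days.
Total: 24 + 92 + 19 = 135 days.

135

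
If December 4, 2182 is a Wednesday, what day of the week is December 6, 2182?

Within December 2182: 6 − 4 = 2 days.
2 mod 7 = 2, so 2 days after Wednesday is Friday.

Friday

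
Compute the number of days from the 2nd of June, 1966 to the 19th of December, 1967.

565

June 1966: 30 − 2 = 28 days remain.
Then 17 full months totalling 518 days.
December 1–19, 1967: 19 days.
Total: 28 + 518 + 19 = 565 days.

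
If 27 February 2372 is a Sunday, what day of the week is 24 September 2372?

Sunday

February 2372: 29 − 27 = 2 days remain (2372 is a leap year, so February has 29 days).
Then March (31), April (30), May (31), June (30), July (31), August (31): 31 + 30 + 31 + 30 + 31 + 31 = 184 days.
September 1–24, 2372: 24 days.
Total: 2 + 184 + 24 = 210 days.
210 is a multiple of 7, so 24 September 2372 falls on the same weekday: Sunday.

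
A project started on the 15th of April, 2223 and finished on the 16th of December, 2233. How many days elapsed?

Day-of-year of April 15, 2223: 105.
Day-of-year of December 16, 2233: 350.
2223 has 365 days, so 365 − 105 = 260 days remain in 2223.
Full years 2224–2232: 6 common + 3 leap = 6×365 + 3×366 = 3288 days.
Total: 260 + 3288 + 350 = 3898 days.

3898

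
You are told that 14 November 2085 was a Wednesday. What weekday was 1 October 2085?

Monday

Count forward from the earlier date (October 1, 2085) to the later (November 14, 2085):
October 2085: 31 − 1 = 30 days remain.
November 1–14, 2085: 14 days.
Total: 30 + 14 = 44 days.
44 mod 7 = 2, so 2 days before Wednesday is Monday.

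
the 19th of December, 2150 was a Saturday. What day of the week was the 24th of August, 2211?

Saturday

From December 19, 2150 to December 19, 2210: 60 years, of which 14 contain a Feb 29 — 46×365 + 14×366 = 21914 days.
(2200 is not a leap year (divisible by 100 but not 400).)
December 2210: 31 − 19 = 12 days remain.
Then January (31), February 2211 (28), March (31), April (30), May (31), June (30), July (31): 31 + 28 + 31 + 30 + 31 + 30 + 31 = 212 days.
August 1–24, 2211: 24 days.
Residual: 248 days.
Total: 22162 days.
22162 is a multiple of 7, so the 24th of August, 2211 falls on the same weekday: Saturday.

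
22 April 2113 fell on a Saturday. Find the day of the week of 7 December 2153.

Friday

From April 22, 2113 to April 22, 2153: 40 years, of which 10 contain a Feb 29 — 30×365 + 10×366 = 14610 days.
April 2153: 30 − 22 = 8 days remain.
Then May (31), June (30), July (31), August (31), September (30), October (31), November (30): 31 + 30 + 31 + 31 + 30 + 31 + 30 = 214 days.
December 1–7, 2153: 7 days.
Residual: 229 days.
Total: 14839 days.
14839 mod 7 = 6, so 6 days after Saturday is Friday.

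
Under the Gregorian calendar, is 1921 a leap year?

1921 is not a leap year.

No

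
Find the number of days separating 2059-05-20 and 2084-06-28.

9171

From May 20, 2059 to May 20, 2084: 25 years, of which 7 contain a Feb 29 — 18×365 + 7×366 = 9132 days.
May 2084: 31 − 20 = 11 days remain.
June 1–28, 2084: 28 days.
Residual: 39 days.
Total: 9171 days.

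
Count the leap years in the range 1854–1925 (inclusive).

Years divisible by 4: 1856, 1860, …, 1924 — 18 in all.
Of these, 1900 is divisible by 100 but not 400, so not leap.
Leap years: 18 − 1 = 17.

17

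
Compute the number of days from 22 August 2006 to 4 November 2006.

August 2006: 31 − 22 = 9 days remain.
Then September (30), October (31): 30 + 31 = 61 days.
November 1–4, 2006: 4 days.
Total: 9 + 61 + 4 = 74 days.

74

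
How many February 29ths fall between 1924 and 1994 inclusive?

Years divisible by 4: 1924, 1928, …, 1992 — 18 in all.
No century exceptions apply. Count: 18.

18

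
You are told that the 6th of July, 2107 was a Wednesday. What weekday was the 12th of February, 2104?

Count forward from the earlier date (February 12, 2104) to the later (July 6, 2107):
Day-of-year of February 12, 2104: 43.
Day-of-year of July 6, 2107: 187.
2104 has 366 days, so 366 − 43 = 323 days remain in 2104.
Full years: 2105: 365; 2106: 365. Sum = 730.
Total: 323 + 730 + 187 = 1240 days.
1240 mod 7 = 1, so 1 day before Wednesday is Tuesday.

Tuesday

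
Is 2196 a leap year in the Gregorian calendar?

Yes

2196 is a leap year.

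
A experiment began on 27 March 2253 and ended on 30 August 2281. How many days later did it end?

From March 27, 2253 to March 27, 2281: 28 years, of which 7 contain a Feb 29 — 21×365 + 7×366 = 10227 days.
March 2281: 31 − 27 = 4 days remain.
Then April (30), May (31), June (30), July (31): 30 + 31 + 30 + 31 = 122 days.
August 1–30, 2281: 30 days.
Residual: 156 days.
Total: 10383 days.

10383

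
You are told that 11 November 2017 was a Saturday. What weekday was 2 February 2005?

Wednesday

Count forward from the earlier date (February 2, 2005) to the later (November 11, 2017):
From February 2, 2005 to February 2, 2017: 12 years, of which 3 contain a Feb 29 — 9×365 + 3×366 = 4383 days.
February 2017: 28 − 2 = 26 days remain (2017 is not a leap year, so February has 28 days).
Then March (31), April (30), May (31), June (30), July (31), August (31), September (30), October (31): 31 + 30 + 31 + 30 + 31 + 31 + 30 + 31 = 245 days.
November 1–11, 2017: 11 days.
Residual: 282 days.
Total: 4665 days.
4665 mod 7 = 3, so 3 days before Saturday is Wednesday.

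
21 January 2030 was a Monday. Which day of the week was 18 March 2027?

Count forward from the earlier date (March 18, 2027) to the later (January 21, 2030):
Day-of-year of March 18, 2027: 77.
Day-of-year of January 21, 2030: 21.
2027 has 365 days, so 365 − 77 = 288 days remain in 2027.
Full years: 2028: 366; 2029: 365. Sum = 731.
Total: 288 + 731 + 21 = 1040 days.
1040 mod 7 = 4, so 4 days before Monday is Thursday.

Thursday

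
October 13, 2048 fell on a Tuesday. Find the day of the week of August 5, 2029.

Count forward from the earlier date (August 5, 2029) to the later (October 13, 2048):
Day-of-year of August 5, 2029: 217.
Day-of-year of October 13, 2048: 287.
2029 has 365 days, so 365 − 217 = 148 days remain in 2029.
Full years 2030–2047: 14 common + 4 leap = 14×365 + 4×366 = 6574 days.
Total: 148 + 6574 + 287 = 7009 days.
7009 mod 7 = 2, so 2 days before Tuesday is Sunday.

Sunday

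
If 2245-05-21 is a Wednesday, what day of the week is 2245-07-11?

Friday

May 2245: 31 − 21 = 10 days remain.
Then June (30): 30 days.
July 1–11, 2245: 11 days.
Total: 10 + 30 + 11 = 51 days.
51 mod 7 = 2, so 2 days after Wednesday is Friday.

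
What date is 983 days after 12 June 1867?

19 February 1870

Count 983 days after June 12, 1867:
June 12, 1867 → June 12, 1868: 366 days (1868 is a leap year).
June 12, 1868 → June 12, 1869: 365 days.
June 1869: 30 − 12 = 18 days remain.
Then July (31), August (31), September (30), October (31), November (30), December (31), January (31): 31 + 31 + 30 + 31 + 30 + 31 + 31 = 215 days.
February 1–19, 1870: 19 days (1870 is not a leap year).
Residual: 252 days.
Total: 983 days.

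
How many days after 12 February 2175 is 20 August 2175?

189

February 2175: 28 − 12 = 16 days remain (2175 is not a leap year, so February has 28 days).
Then March (31), April (30), May (31), June (30), July (31): 31 + 30 + 31 + 30 + 31 = 153 days.
August 1–20, 2175: 20 days.
Total: 16 + 153 + 20 = 189 days.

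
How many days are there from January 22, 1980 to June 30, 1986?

Day-of-year of January 22, 1980: 22.
Day-of-year of June 30, 1986: 181.
1980 has 366 days, so 366 − 22 = 344 days remain in 1980.
Full years: 1981: 365; 1982: 365; 1983: 365; 1984: 366; 1985: 365. Sum = 1826.
Total: 344 + 1826 + 181 = 2351 days.

2351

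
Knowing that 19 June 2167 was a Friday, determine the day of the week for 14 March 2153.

Count forward from the earlier date (March 14, 2153) to the later (June 19, 2167):
Day-of-year of March 14, 2153: 73.
Day-of-year of June 19, 2167: 170.
2153 has 365 days, so 365 − 73 = 292 days remain in 2153.
Full years 2154–2166: 10 common + 3 leap = 10×365 + 3×366 = 4748 days.
Total: 292 + 4748 + 170 = 5210 days.
5210 mod 7 = 2, so 2 days before Friday is Wednesday.

Wednesday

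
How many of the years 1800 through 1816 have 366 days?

4

Years divisible by 4 in [1800, 1816]: 1800, 1804, 1808, 1812, 1816.
Of these, 1800 is divisible by 100 but not 400, so not leap.
Leap years: 5 − 1 = 4.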